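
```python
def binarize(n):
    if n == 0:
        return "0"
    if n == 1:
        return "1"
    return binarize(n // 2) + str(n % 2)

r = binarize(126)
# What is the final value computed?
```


binarize(126)
= binarize(63) + "0"
= binarize(31) + "1" + "0"
= binarize(15) + "1" + "1" + "0"
= binarize(7) + "1" + "1" + "1" + "0"
= binarize(3) + "1" + "1" + "1" + "1" + "0"
= binarize(1) + "1" + "1" + "1" + "1" + "1" + "0"
= "1" + "1" + "1" + "1" + "1" + "1" + "0"
= "1111110"


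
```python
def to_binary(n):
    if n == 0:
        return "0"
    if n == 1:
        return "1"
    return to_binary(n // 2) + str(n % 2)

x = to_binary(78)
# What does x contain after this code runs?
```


to_binary(78)
= to_binary(39) + "0"
= to_binary(19) + "1" + "0"
= to_binary(9) + "1" + "1" + "0"
= to_binary(4) + "1" + "1" + "1" + "0"
= to_binary(2) + "0" + "1" + "1" + "1" + "0"
= to_binary(1) + "0" + "0" + "1" + "1" + "1" + "0"
= "1" + "0" + "0" + "1" + "1" + "1" + "0"
= "1001110"


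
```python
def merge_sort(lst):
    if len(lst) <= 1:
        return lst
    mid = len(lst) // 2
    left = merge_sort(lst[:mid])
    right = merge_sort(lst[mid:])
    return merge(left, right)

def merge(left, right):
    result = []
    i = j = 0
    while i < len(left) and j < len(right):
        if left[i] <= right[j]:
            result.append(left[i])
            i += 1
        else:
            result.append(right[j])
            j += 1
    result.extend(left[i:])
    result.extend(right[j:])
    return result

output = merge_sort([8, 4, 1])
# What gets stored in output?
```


merge_sort([8, 4, 1])
Split into [8] and [4, 1]
Left sorted: [8]
Right sorted: [1, 4]
Merge [8] and [1, 4]
= [1, 4, 8]


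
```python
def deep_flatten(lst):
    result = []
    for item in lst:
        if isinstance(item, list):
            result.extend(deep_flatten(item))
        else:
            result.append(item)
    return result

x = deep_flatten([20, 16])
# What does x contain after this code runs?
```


deep_flatten([20, 16])
Processing each element:
  20 is not a list -> append 20
  16 is not a list -> append 16
= [20, 16]


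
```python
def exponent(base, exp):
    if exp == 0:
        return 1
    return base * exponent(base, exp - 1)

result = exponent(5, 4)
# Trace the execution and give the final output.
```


exponent(5, 4)
= 5 * exponent(5, 3)
= 5 * 5 * exponent(5, 2)
= 5 * 5 * 5 * exponent(5, 1)
= 5 * 5 * 5 * 5 * exponent(5, 0)
= 5 * 5 * 5 * 5 * 1
= 625


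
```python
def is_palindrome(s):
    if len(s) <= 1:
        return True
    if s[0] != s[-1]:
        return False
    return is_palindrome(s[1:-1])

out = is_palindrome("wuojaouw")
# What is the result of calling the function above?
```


is_palindrome("wuojaouw")
"wuojaouw": s[0]='w' == s[-1]='w' -> is_palindrome("uojaou")
"uojaou": s[0]='u' == s[-1]='u' -> is_palindrome("ojao")
"ojao": s[0]='o' == s[-1]='o' -> is_palindrome("ja")
"ja": s[0]='j' != s[-1]='a' -> False
= False


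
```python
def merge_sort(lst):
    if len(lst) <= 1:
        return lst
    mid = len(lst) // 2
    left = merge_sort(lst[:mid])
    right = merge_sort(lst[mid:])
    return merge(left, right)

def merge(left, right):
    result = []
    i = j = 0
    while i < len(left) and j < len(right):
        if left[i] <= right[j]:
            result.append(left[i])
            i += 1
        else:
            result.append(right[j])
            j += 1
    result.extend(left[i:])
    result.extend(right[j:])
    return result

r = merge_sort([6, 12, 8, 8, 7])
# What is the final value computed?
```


merge_sort([6, 12, 8, 8, 7])
Split into [6, 12] and [8, 8, 7]
Left sorted: [6, 12]
Right sorted: [7, 8, 8]
Merge [6, 12] and [7, 8, 8]
= [6, 7, 8, 8, 12]


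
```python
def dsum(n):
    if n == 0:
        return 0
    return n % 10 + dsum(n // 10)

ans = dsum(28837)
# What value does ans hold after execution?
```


dsum(28837)
= 7 + dsum(2883)
= 7 + 3 + dsum(288)
= 7 + 3 + 8 + dsum(28)
= 7 + 3 + 8 + 8 + dsum(2)
= 7 + 3 + 8 + 8 + 2 + dsum(0)
= 7 + 3 + 8 + 8 + 2 + 0
= 28


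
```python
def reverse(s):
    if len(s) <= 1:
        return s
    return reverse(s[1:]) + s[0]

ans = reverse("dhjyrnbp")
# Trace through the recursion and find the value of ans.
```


reverse("dhjyrnbp")
= reverse("hjyrnbp") + "d"
= reverse("jyrnbp") + "h" + "d"
= reverse("yrnbp") + "j" + "h" + "d"
= reverse("rnbp") + "y" + "j" + "h" + "d"
= reverse("nbp") + "r" + "y" + "j" + "h" + "d"
= reverse("bp") + "n" + "r" + "y" + "j" + "h" + "d"
= reverse("p") + "b" + "n" + "r" + "y" + "j" + "h" + "d"
= "p" + "b" + "n" + "r" + "y" + "j" + "h" + "d"
= "pbnryjhd"


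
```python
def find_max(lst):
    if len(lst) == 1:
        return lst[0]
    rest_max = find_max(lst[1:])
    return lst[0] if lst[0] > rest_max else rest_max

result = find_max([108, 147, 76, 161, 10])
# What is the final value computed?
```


find_max([108, 147, 76, 161, 10])
= compare 108 with find_max([147, 76, 161, 10])
= compare 147 with find_max([76, 161, 10])
= compare 76 with find_max([161, 10])
= compare 161 with find_max([10])
Base: find_max([10]) = 10
compare 161 with 10: max = 161
compare 76 with 161: max = 161
compare 147 with 161: max = 161
compare 108 with 161: max = 161
= 161


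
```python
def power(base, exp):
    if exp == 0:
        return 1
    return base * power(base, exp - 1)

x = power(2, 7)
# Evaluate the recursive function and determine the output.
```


power(2, 7)
= 2 * power(2, 6)
= 2 * 2 * power(2, 5)
= 2 * 2 * 2 * power(2, 4)
= 2 * 2 * 2 * 2 * power(2, 3)
= 2 * 2 * 2 * 2 * 2 * power(2, 2)
= 2 * 2 * 2 * 2 * 2 * 2 * power(2, 1)
= 2 * 2 * 2 * 2 * 2 * 2 * 2 * power(2, 0)
= 2 * 2 * 2 * 2 * 2 * 2 * 2 * 1
= 128


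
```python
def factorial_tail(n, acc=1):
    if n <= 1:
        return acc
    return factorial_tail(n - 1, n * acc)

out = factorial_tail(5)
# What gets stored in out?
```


factorial_tail(5, 1)
= factorial_tail(4, 5 * 1) = factorial_tail(4, 5)
= factorial_tail(3, 4 * 5) = factorial_tail(3, 20)
= factorial_tail(2, 3 * 20) = factorial_tail(2, 60)
= factorial_tail(1, 2 * 60) = factorial_tail(1, 120)
n <= 1, return acc = 120


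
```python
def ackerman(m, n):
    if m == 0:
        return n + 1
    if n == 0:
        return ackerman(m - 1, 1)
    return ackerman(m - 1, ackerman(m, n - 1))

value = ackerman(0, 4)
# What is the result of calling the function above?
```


ackerman(0, 4)
m == 0: return 4 + 1 = 5
= 5


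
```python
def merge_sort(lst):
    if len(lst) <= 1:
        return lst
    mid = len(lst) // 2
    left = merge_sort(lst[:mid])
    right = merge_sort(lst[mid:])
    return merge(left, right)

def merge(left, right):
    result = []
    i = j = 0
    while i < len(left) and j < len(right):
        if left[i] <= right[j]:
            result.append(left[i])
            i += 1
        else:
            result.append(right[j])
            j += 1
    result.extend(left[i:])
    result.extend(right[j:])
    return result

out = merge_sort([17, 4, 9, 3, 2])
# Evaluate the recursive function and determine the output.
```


merge_sort([17, 4, 9, 3, 2])
Split into [17, 4] and [9, 3, 2]
Left sorted: [4, 17]
Right sorted: [2, 3, 9]
Merge [4, 17] and [2, 3, 9]
= [2, 3, 4, 9, 17]


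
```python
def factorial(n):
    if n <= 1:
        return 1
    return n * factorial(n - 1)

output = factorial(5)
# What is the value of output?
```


factorial(5)
= 5 * factorial(4)
= 5 * 4 * factorial(3)
= 5 * 4 * 3 * factorial(2)
= 5 * 4 * 3 * 2 * factorial(1)
= 5 * 4 * 3 * 2 * 1
= 120


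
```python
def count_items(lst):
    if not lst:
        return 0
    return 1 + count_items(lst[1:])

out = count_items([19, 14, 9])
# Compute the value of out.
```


count_items([19, 14, 9])
= 1 + count_items([14, 9])
= 1 + 1 + count_items([9])
= 1 + 1 + 1 + count_items([])
= 1 + 1 + 1 + 0
= 3


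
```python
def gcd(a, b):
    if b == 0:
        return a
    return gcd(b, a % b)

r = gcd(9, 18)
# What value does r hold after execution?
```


gcd(9, 18)
= gcd(18, 9 % 18) = gcd(18, 9)
= gcd(9, 18 % 9) = gcd(9, 0)
b == 0, return a = 9


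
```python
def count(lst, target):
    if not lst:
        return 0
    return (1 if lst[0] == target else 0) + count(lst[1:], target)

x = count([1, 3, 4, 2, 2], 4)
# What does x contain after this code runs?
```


count([1, 3, 4, 2, 2], 4)
lst[0]=1 != 4: 0 + count([3, 4, 2, 2], 4)
lst[0]=3 != 4: 0 + count([4, 2, 2], 4)
lst[0]=4 == 4: 1 + count([2, 2], 4)
lst[0]=2 != 4: 0 + count([2], 4)
lst[0]=2 != 4: 0 + count([], 4)
= 1


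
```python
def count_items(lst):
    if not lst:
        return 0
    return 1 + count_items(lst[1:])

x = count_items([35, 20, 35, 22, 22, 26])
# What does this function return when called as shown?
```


count_items([35, 20, 35, 22, 22, 26])
= 1 + count_items([20, 35, 22, 22, 26])
= 1 + 1 + count_items([35, 22, 22, 26])
= 1 + 1 + 1 + count_items([22, 22, 26])
= 1 + 1 + 1 + 1 + count_items([22, 26])
= 1 + 1 + 1 + 1 + 1 + count_items([26])
= 1 + 1 + 1 + 1 + 1 + 1 + count_items([])
= 1 + 1 + 1 + 1 + 1 + 1 + 0
= 6


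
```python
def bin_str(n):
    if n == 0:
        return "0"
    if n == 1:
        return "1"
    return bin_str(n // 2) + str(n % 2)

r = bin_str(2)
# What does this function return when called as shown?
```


bin_str(2)
= bin_str(1) + "0"
= "1" + "0"
= "10"


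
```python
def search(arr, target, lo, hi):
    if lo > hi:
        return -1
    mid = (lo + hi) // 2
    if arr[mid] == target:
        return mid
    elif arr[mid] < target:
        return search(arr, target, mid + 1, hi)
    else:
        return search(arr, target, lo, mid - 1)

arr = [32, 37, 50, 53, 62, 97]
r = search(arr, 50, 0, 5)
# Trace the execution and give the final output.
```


search(arr, 50, 0, 5)
lo=0, hi=5, mid=2, arr[mid]=50
arr[2] == 50, found at index 2
= 2


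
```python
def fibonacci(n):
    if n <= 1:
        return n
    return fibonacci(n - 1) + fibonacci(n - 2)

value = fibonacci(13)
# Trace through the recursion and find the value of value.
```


fibonacci(13)
= fibonacci(12) + fibonacci(11)
= (fibonacci(11) + fibonacci(10)) + fibonacci(11)
Computing bottom-up: fibonacci(0)=0, fibonacci(1)=1, fibonacci(2)=1, fibonacci(3)=2, fibonacci(4)=3, fibonacci(5)=5, fibonacci(6)=8, fibonacci(7)=13, fibonacci(8)=21, fibonacci(9)=34, fibonacci(10)=55, fibonacci(11)=89, fibonacci(12)=144, fibonacci(13)=233
= 233


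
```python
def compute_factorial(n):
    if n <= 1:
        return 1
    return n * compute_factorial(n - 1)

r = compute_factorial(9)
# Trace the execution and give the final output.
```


compute_factorial(9)
= 9 * compute_factorial(8)
= 9 * 8 * compute_factorial(7)
= 9 * 8 * 7 * compute_factorial(6)
= 9 * 8 * 7 * 6 * compute_factorial(5)
= 9 * 8 * 7 * 6 * 5 * compute_factorial(4)
= 9 * 8 * 7 * 6 * 5 * 4 * compute_factorial(3)
= 9 * 8 * 7 * 6 * 5 * 4 * 3 * compute_factorial(2)
= 9 * 8 * 7 * 6 * 5 * 4 * 3 * 2 * compute_factorial(1)
= 9 * 8 * 7 * 6 * 5 * 4 * 3 * 2 * 1
= 362880


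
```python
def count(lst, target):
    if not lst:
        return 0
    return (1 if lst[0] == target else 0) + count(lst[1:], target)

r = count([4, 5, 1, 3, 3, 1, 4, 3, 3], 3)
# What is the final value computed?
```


count([4, 5, 1, 3, 3, 1, 4, 3, 3], 3)
lst[0]=4 != 3: 0 + count([5, 1, 3, 3, 1, 4, 3, 3], 3)
lst[0]=5 != 3: 0 + count([1, 3, 3, 1, 4, 3, 3], 3)
lst[0]=1 != 3: 0 + count([3, 3, 1, 4, 3, 3], 3)
lst[0]=3 == 3: 1 + count([3, 1, 4, 3, 3], 3)
lst[0]=3 == 3: 1 + count([1, 4, 3, 3], 3)
lst[0]=1 != 3: 0 + count([4, 3, 3], 3)
lst[0]=4 != 3: 0 + count([3, 3], 3)
lst[0]=3 == 3: 1 + count([3], 3)
lst[0]=3 == 3: 1 + count([], 3)
= 4


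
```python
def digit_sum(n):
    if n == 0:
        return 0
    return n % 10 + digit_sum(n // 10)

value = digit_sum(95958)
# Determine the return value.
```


digit_sum(95958)
= 8 + digit_sum(9595)
= 8 + 5 + digit_sum(959)
= 8 + 5 + 9 + digit_sum(95)
= 8 + 5 + 9 + 5 + digit_sum(9)
= 8 + 5 + 9 + 5 + 9 + digit_sum(0)
= 8 + 5 + 9 + 5 + 9 + 0
= 36


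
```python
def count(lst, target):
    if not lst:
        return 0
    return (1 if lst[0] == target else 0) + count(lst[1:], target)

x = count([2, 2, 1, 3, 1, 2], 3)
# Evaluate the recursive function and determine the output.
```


count([2, 2, 1, 3, 1, 2], 3)
lst[0]=2 != 3: 0 + count([2, 1, 3, 1, 2], 3)
lst[0]=2 != 3: 0 + count([1, 3, 1, 2], 3)
lst[0]=1 != 3: 0 + count([3, 1, 2], 3)
lst[0]=3 == 3: 1 + count([1, 2], 3)
lst[0]=1 != 3: 0 + count([2], 3)
lst[0]=2 != 3: 0 + count([], 3)
= 1


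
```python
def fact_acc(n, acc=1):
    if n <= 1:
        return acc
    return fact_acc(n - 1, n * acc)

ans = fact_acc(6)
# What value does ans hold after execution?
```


fact_acc(6, 1)
= fact_acc(5, 6 * 1) = fact_acc(5, 6)
= fact_acc(4, 5 * 6) = fact_acc(4, 30)
= fact_acc(3, 4 * 30) = fact_acc(3, 120)
= fact_acc(2, 3 * 120) = fact_acc(2, 360)
= fact_acc(1, 2 * 360) = fact_acc(1, 720)
n <= 1, return acc = 720


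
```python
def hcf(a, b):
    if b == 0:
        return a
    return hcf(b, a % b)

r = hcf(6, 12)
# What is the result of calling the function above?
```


hcf(6, 12)
= hcf(12, 6 % 12) = hcf(12, 6)
= hcf(6, 12 % 6) = hcf(6, 0)
b == 0, return a = 6


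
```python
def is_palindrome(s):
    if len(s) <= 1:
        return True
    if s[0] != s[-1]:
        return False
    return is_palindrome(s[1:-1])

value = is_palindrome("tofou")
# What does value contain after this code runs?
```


is_palindrome("tofou")
"tofou": s[0]='t' != s[-1]='u' -> False
= False


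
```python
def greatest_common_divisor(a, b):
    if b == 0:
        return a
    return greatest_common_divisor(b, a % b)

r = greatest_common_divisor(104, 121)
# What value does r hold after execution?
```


greatest_common_divisor(104, 121)
= greatest_common_divisor(121, 104 % 121) = greatest_common_divisor(121, 104)
= greatest_common_divisor(104, 121 % 104) = greatest_common_divisor(104, 17)
= greatest_common_divisor(17, 104 % 17) = greatest_common_divisor(17, 2)
= greatest_common_divisor(2, 17 % 2) = greatest_common_divisor(2, 1)
= greatest_common_divisor(1, 2 % 1) = greatest_common_divisor(1, 0)
b == 0, return a = 1


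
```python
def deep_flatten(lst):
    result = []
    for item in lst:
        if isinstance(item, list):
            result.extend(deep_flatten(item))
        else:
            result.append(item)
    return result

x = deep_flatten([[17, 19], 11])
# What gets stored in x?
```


deep_flatten([[17, 19], 11])
Processing each element:
  [17, 19] is a list -> deep_flatten recursively -> [17, 19]
  11 is not a list -> append 11
= [17, 19, 11]


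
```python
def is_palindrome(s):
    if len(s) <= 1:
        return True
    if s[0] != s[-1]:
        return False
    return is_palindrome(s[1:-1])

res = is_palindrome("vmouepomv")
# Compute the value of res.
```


is_palindrome("vmouepomv")
"vmouepomv": s[0]='v' == s[-1]='v' -> is_palindrome("mouepom")
"mouepom": s[0]='m' == s[-1]='m' -> is_palindrome("ouepo")
"ouepo": s[0]='o' == s[-1]='o' -> is_palindrome("uep")
"uep": s[0]='u' != s[-1]='p' -> False
= False


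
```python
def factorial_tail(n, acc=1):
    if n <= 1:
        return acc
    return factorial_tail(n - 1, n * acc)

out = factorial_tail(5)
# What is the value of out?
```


factorial_tail(5, 1)
= factorial_tail(4, 5 * 1) = factorial_tail(4, 5)
= factorial_tail(3, 4 * 5) = factorial_tail(3, 20)
= factorial_tail(2, 3 * 20) = factorial_tail(2, 60)
= factorial_tail(1, 2 * 60) = factorial_tail(1, 120)
n <= 1, return acc = 120


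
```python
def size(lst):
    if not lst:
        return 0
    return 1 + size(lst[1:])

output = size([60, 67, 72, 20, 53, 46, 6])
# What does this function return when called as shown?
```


size([60, 67, 72, 20, 53, 46, 6])
= 1 + size([67, 72, 20, 53, 46, 6])
= 1 + 1 + size([72, 20, 53, 46, 6])
= 1 + 1 + 1 + size([20, 53, 46, 6])
= 1 + 1 + 1 + 1 + size([53, 46, 6])
= 1 + 1 + 1 + 1 + 1 + size([46, 6])
= 1 + 1 + 1 + 1 + 1 + 1 + size([6])
= 1 + 1 + 1 + 1 + 1 + 1 + 1 + size([])
= 1 + 1 + 1 + 1 + 1 + 1 + 1 + 0
= 7


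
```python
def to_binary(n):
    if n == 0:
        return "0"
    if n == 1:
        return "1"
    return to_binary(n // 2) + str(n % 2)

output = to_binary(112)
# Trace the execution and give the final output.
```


to_binary(112)
= to_binary(56) + "0"
= to_binary(28) + "0" + "0"
= to_binary(14) + "0" + "0" + "0"
= to_binary(7) + "0" + "0" + "0" + "0"
= to_binary(3) + "1" + "0" + "0" + "0" + "0"
= to_binary(1) + "1" + "1" + "0" + "0" + "0" + "0"
= "1" + "1" + "1" + "0" + "0" + "0" + "0"
= "1110000"


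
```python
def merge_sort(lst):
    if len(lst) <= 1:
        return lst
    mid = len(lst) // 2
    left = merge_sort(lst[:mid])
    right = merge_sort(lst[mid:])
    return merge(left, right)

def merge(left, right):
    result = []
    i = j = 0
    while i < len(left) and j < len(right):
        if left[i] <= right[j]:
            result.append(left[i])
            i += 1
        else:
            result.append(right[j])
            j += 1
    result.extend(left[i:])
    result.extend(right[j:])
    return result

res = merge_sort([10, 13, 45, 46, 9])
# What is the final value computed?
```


merge_sort([10, 13, 45, 46, 9])
Split into [10, 13] and [45, 46, 9]
Left sorted: [10, 13]
Right sorted: [9, 45, 46]
Merge [10, 13] and [9, 45, 46]
= [9, 10, 13, 45, 46]


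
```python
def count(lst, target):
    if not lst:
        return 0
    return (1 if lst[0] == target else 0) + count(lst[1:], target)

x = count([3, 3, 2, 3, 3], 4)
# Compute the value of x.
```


count([3, 3, 2, 3, 3], 4)
lst[0]=3 != 4: 0 + count([3, 2, 3, 3], 4)
lst[0]=3 != 4: 0 + count([2, 3, 3], 4)
lst[0]=2 != 4: 0 + count([3, 3], 4)
lst[0]=3 != 4: 0 + count([3], 4)
lst[0]=3 != 4: 0 + count([], 4)
= 0


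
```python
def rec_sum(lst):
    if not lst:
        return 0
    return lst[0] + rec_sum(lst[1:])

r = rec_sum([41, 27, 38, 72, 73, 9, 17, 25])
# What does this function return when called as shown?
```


rec_sum([41, 27, 38, 72, 73, 9, 17, 25])
= 41 + rec_sum([27, 38, 72, 73, 9, 17, 25])
= 41 + 27 + rec_sum([38, 72, 73, 9, 17, 25])
= 41 + 27 + 38 + rec_sum([72, 73, 9, 17, 25])
= 41 + 27 + 38 + 72 + rec_sum([73, 9, 17, 25])
= 41 + 27 + 38 + 72 + 73 + rec_sum([9, 17, 25])
= 41 + 27 + 38 + 72 + 73 + 9 + rec_sum([17, 25])
= 41 + 27 + 38 + 72 + 73 + 9 + 17 + rec_sum([25])
= 41 + 27 + 38 + 72 + 73 + 9 + 17 + 25 + rec_sum([])
= 41 + 27 + 38 + 72 + 73 + 9 + 17 + 25 + 0
= 302


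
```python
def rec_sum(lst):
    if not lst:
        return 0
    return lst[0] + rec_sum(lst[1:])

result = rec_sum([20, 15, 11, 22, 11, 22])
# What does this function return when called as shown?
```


rec_sum([20, 15, 11, 22, 11, 22])
= 20 + rec_sum([15, 11, 22, 11, 22])
= 20 + 15 + rec_sum([11, 22, 11, 22])
= 20 + 15 + 11 + rec_sum([22, 11, 22])
= 20 + 15 + 11 + 22 + rec_sum([11, 22])
= 20 + 15 + 11 + 22 + 11 + rec_sum([22])
= 20 + 15 + 11 + 22 + 11 + 22 + rec_sum([])
= 20 + 15 + 11 + 22 + 11 + 22 + 0
= 101


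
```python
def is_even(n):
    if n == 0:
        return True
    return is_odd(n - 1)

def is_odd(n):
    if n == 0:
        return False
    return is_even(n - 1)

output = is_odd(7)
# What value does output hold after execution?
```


is_odd(7)
= is_even(6)
= is_odd(5)
= is_even(4)
= is_odd(3)
= is_even(2)
= is_odd(1)
= is_even(0)
n == 0: return True
= True


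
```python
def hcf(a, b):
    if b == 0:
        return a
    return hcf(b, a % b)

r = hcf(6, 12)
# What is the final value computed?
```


hcf(6, 12)
= hcf(12, 6 % 12) = hcf(12, 6)
= hcf(6, 12 % 6) = hcf(6, 0)
b == 0, return a = 6


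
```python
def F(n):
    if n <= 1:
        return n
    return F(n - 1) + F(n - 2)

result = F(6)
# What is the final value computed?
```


F(6)
= F(5) + F(4)
= (F(4) + F(3)) + F(4)
Computing bottom-up: F(0)=0, F(1)=1, F(2)=1, F(3)=2, F(4)=3, F(5)=5, F(6)=8
= 8


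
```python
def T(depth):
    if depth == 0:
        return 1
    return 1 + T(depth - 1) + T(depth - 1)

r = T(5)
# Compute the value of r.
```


T(5)
= 1 + T(4) + T(4)
= 1 + 2 * T(4)
T(k) = 2^(k+1) - 1
T(0) = 1
T(1) = 3
T(2) = 7
T(3) = 15
T(4) = 31
T(5) = 2^6 - 1 = 63


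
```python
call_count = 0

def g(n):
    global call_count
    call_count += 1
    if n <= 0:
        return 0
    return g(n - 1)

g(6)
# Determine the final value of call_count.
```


g(6) calls g(5) calls ... calls g(0)
Total calls: 6 + 1 (for base case) = 7


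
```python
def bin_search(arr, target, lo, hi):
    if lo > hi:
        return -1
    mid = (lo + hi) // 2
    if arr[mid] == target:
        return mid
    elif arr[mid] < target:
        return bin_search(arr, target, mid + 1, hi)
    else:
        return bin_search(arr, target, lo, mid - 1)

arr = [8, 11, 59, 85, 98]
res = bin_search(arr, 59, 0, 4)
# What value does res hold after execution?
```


bin_search(arr, 59, 0, 4)
lo=0, hi=4, mid=2, arr[mid]=59
arr[2] == 59, found at index 2
= 2


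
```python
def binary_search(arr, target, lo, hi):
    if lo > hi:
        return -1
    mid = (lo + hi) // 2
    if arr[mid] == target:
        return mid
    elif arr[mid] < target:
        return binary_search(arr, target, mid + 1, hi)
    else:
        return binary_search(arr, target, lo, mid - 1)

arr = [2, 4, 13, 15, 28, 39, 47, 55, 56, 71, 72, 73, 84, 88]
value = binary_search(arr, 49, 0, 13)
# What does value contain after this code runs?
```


binary_search(arr, 49, 0, 13)
lo=0, hi=13, mid=6, arr[mid]=47
47 < 49, search right half
lo=7, hi=13, mid=10, arr[mid]=72
72 > 49, search left half
lo=7, hi=9, mid=8, arr[mid]=56
56 > 49, search left half
lo=7, hi=7, mid=7, arr[mid]=55
55 > 49, search left half
lo > hi, target not found, return -1
= -1


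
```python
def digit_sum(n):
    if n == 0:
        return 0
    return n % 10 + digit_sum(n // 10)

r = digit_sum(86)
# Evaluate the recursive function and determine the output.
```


digit_sum(86)
= 6 + digit_sum(8)
= 6 + 8 + digit_sum(0)
= 6 + 8 + 0
= 14


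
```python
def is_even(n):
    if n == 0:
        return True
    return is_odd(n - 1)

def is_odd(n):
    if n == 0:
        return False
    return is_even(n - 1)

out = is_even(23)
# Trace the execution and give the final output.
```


is_even(23)
= is_odd(22)
= is_even(21)
= is_odd(20)
= is_even(19)
= is_odd(18)
= is_even(17)
= is_odd(16)
= is_even(15)
= is_odd(14)
= is_even(13)
= is_odd(12)
= is_even(11)
= is_odd(10)
= is_even(9)
= is_odd(8)
= is_even(7)
= is_odd(6)
= is_even(5)
= is_odd(4)
= is_even(3)
= is_odd(2)
= is_even(1)
= is_odd(0)
n == 0: return False
= False


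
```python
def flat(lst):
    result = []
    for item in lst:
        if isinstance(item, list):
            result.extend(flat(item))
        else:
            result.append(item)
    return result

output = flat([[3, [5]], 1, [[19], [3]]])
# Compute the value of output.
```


flat([[3, [5]], 1, [[19], [3]]])
Processing each element:
  [3, [5]] is a list -> flat recursively -> [3, 5]
  1 is not a list -> append 1
  [[19], [3]] is a list -> flat recursively -> [19, 3]
= [3, 5, 1, 19, 3]


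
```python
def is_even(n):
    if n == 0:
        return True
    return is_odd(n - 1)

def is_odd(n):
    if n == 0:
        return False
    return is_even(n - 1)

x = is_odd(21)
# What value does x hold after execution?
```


is_odd(21)
= is_even(20)
= is_odd(19)
= is_even(18)
= is_odd(17)
= is_even(16)
= is_odd(15)
= is_even(14)
= is_odd(13)
= is_even(12)
= is_odd(11)
= is_even(10)
= is_odd(9)
= is_even(8)
= is_odd(7)
= is_even(6)
= is_odd(5)
= is_even(4)
= is_odd(3)
= is_even(2)
= is_odd(1)
= is_even(0)
n == 0: return True
= True


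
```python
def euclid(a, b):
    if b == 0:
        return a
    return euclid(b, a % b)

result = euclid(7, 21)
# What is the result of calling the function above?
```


euclid(7, 21)
= euclid(21, 7 % 21) = euclid(21, 7)
= euclid(7, 21 % 7) = euclid(7, 0)
b == 0, return a = 7


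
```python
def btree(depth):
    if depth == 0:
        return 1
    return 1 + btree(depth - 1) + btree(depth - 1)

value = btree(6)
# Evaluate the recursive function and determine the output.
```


btree(6)
= 1 + btree(5) + btree(5)
= 1 + 2 * btree(5)
btree(k) = 2^(k+1) - 1
btree(0) = 1
btree(1) = 3
btree(2) = 7
btree(3) = 15
btree(4) = 31
btree(6) = 2^7 - 1 = 127


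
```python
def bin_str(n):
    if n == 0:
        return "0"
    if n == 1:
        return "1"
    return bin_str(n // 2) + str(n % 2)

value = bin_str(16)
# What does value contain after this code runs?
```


bin_str(16)
= bin_str(8) + "0"
= bin_str(4) + "0" + "0"
= bin_str(2) + "0" + "0" + "0"
= bin_str(1) + "0" + "0" + "0" + "0"
= "1" + "0" + "0" + "0" + "0"
= "10000"


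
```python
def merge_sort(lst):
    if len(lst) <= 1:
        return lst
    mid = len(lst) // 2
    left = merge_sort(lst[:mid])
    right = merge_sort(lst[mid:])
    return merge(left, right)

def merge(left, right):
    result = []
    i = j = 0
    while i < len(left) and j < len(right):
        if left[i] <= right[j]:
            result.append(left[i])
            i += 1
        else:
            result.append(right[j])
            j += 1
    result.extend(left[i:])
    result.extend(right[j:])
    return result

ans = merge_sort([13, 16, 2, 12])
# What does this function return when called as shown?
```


merge_sort([13, 16, 2, 12])
Split into [13, 16] and [2, 12]
Left sorted: [13, 16]
Right sorted: [2, 12]
Merge [13, 16] and [2, 12]
= [2, 12, 13, 16]


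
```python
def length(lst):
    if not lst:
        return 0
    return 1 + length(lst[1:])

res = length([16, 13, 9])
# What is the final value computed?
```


length([16, 13, 9])
= 1 + length([13, 9])
= 1 + 1 + length([9])
= 1 + 1 + 1 + length([])
= 1 + 1 + 1 + 0
= 3


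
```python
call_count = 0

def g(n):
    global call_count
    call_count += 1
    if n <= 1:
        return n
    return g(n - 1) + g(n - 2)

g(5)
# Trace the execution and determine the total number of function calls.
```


g(5) calls g(4) and g(3); each non-base call branches into two more.
Let C(k) = total number of calls made by g(k), including the call to g(k) itself.
Base cases: C(0) = 1, C(1) = 1
Recurrence: C(k) = 1 + C(k-1) + C(k-2)
  C(2) = 1 + C(1) + C(0) = 1 + 1 + 1 = 3
  C(3) = 1 + C(2) + C(1) = 1 + 3 + 1 = 5
  C(4) = 1 + C(3) + C(2) = 1 + 5 + 3 = 9
  C(5) = 1 + C(4) + C(3) = 1 + 9 + 5 = 15
Total calls = C(5) = 15


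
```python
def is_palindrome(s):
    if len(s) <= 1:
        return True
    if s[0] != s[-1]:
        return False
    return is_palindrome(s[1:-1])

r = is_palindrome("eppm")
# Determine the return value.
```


is_palindrome("eppm")
"eppm": s[0]='e' != s[-1]='m' -> False
= False


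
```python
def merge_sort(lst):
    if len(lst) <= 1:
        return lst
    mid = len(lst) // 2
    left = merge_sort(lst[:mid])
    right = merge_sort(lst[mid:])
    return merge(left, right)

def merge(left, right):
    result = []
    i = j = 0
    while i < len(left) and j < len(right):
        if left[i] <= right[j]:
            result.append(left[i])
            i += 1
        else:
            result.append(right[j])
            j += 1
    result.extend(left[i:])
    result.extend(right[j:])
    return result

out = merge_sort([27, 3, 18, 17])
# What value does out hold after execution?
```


merge_sort([27, 3, 18, 17])
Split into [27, 3] and [18, 17]
Left sorted: [3, 27]
Right sorted: [17, 18]
Merge [3, 27] and [17, 18]
= [3, 17, 18, 27]


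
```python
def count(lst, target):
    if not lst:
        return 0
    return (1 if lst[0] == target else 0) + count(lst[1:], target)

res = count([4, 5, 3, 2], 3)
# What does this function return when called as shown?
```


count([4, 5, 3, 2], 3)
lst[0]=4 != 3: 0 + count([5, 3, 2], 3)
lst[0]=5 != 3: 0 + count([3, 2], 3)
lst[0]=3 == 3: 1 + count([2], 3)
lst[0]=2 != 3: 0 + count([], 3)
= 1


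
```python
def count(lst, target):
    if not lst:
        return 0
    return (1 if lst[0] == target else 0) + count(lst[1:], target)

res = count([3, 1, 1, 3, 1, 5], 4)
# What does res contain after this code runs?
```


count([3, 1, 1, 3, 1, 5], 4)
lst[0]=3 != 4: 0 + count([1, 1, 3, 1, 5], 4)
lst[0]=1 != 4: 0 + count([1, 3, 1, 5], 4)
lst[0]=1 != 4: 0 + count([3, 1, 5], 4)
lst[0]=3 != 4: 0 + count([1, 5], 4)
lst[0]=1 != 4: 0 + count([5], 4)
lst[0]=5 != 4: 0 + count([], 4)
= 0


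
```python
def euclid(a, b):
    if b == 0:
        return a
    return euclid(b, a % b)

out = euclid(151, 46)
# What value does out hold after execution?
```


euclid(151, 46)
= euclid(46, 151 % 46) = euclid(46, 13)
= euclid(13, 46 % 13) = euclid(13, 7)
= euclid(7, 13 % 7) = euclid(7, 6)
= euclid(6, 7 % 6) = euclid(6, 1)
= euclid(1, 6 % 1) = euclid(1, 0)
b == 0, return a = 1


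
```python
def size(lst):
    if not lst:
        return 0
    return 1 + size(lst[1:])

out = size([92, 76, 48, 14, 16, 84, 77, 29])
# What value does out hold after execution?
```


size([92, 76, 48, 14, 16, 84, 77, 29])
= 1 + size([76, 48, 14, 16, 84, 77, 29])
= 1 + 1 + size([48, 14, 16, 84, 77, 29])
= 1 + 1 + 1 + size([14, 16, 84, 77, 29])
= 1 + 1 + 1 + 1 + size([16, 84, 77, 29])
= 1 + 1 + 1 + 1 + 1 + size([84, 77, 29])
= 1 + 1 + 1 + 1 + 1 + 1 + size([77, 29])
= 1 + 1 + 1 + 1 + 1 + 1 + 1 + size([29])
= 1 + 1 + 1 + 1 + 1 + 1 + 1 + 1 + size([])
= 1 + 1 + 1 + 1 + 1 + 1 + 1 + 1 + 0
= 8


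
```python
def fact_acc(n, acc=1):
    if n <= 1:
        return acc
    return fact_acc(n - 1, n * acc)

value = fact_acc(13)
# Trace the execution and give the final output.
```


fact_acc(13, 1)
= fact_acc(12, 13 * 1) = fact_acc(12, 13)
= fact_acc(11, 12 * 13) = fact_acc(11, 156)
= fact_acc(10, 11 * 156) = fact_acc(10, 1716)
= fact_acc(9, 10 * 1716) = fact_acc(9, 17160)
= fact_acc(8, 9 * 17160) = fact_acc(8, 154440)
= fact_acc(7, 8 * 154440) = fact_acc(7, 1235520)
= fact_acc(6, 7 * 1235520) = fact_acc(6, 8648640)
= fact_acc(5, 6 * 8648640) = fact_acc(5, 51891840)
= fact_acc(4, 5 * 51891840) = fact_acc(4, 259459200)
= fact_acc(3, 4 * 259459200) = fact_acc(3, 1037836800)
= fact_acc(2, 3 * 1037836800) = fact_acc(2, 3113510400)
= fact_acc(1, 2 * 3113510400) = fact_acc(1, 6227020800)
n <= 1, return acc = 6227020800


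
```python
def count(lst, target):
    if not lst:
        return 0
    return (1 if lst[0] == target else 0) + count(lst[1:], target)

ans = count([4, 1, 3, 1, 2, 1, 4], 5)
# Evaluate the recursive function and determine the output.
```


count([4, 1, 3, 1, 2, 1, 4], 5)
lst[0]=4 != 5: 0 + count([1, 3, 1, 2, 1, 4], 5)
lst[0]=1 != 5: 0 + count([3, 1, 2, 1, 4], 5)
lst[0]=3 != 5: 0 + count([1, 2, 1, 4], 5)
lst[0]=1 != 5: 0 + count([2, 1, 4], 5)
lst[0]=2 != 5: 0 + count([1, 4], 5)
lst[0]=1 != 5: 0 + count([4], 5)
lst[0]=4 != 5: 0 + count([], 5)
= 0


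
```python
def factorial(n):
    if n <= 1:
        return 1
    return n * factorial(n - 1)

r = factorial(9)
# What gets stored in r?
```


factorial(9)
= 9 * factorial(8)
= 9 * 8 * factorial(7)
= 9 * 8 * 7 * factorial(6)
= 9 * 8 * 7 * 6 * factorial(5)
= 9 * 8 * 7 * 6 * 5 * factorial(4)
= 9 * 8 * 7 * 6 * 5 * 4 * factorial(3)
= 9 * 8 * 7 * 6 * 5 * 4 * 3 * factorial(2)
= 9 * 8 * 7 * 6 * 5 * 4 * 3 * 2 * factorial(1)
= 9 * 8 * 7 * 6 * 5 * 4 * 3 * 2 * 1
= 362880


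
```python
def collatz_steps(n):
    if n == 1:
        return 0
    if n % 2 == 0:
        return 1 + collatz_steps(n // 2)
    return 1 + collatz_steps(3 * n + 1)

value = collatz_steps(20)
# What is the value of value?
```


collatz_steps(20)
20 is even -> collatz_steps(10)
10 is even -> collatz_steps(5)
5 is odd -> 3*5+1 = 16 -> collatz_steps(16)
16 is even -> collatz_steps(8)
8 is even -> collatz_steps(4)
4 is even -> collatz_steps(2)
2 is even -> collatz_steps(1)
Reached 1 after 7 steps
= 7


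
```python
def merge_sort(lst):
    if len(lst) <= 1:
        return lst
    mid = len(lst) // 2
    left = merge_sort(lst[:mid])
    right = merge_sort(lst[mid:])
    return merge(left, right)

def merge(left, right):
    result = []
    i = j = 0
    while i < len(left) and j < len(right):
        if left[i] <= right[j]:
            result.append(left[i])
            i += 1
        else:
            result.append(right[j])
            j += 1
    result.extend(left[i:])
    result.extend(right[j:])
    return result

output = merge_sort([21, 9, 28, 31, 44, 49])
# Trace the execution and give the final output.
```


merge_sort([21, 9, 28, 31, 44, 49])
Split into [21, 9, 28] and [31, 44, 49]
Left sorted: [9, 21, 28]
Right sorted: [31, 44, 49]
Merge [9, 21, 28] and [31, 44, 49]
= [9, 21, 28, 31, 44, 49]


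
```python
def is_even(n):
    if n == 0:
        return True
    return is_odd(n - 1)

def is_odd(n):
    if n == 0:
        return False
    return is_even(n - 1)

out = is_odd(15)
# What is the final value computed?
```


is_odd(15)
= is_even(14)
= is_odd(13)
= is_even(12)
= is_odd(11)
= is_even(10)
= is_odd(9)
= is_even(8)
= is_odd(7)
= is_even(6)
= is_odd(5)
= is_even(4)
= is_odd(3)
= is_even(2)
= is_odd(1)
= is_even(0)
n == 0: return True
= True


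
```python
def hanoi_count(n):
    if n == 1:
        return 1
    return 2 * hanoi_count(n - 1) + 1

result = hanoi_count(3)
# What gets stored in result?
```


hanoi_count(3)
= 2 * hanoi_count(2) + 1
= 2 * (2 * hanoi_count(1) + 1) + 1
Now compute bottom-up:
hanoi_count(1) = 1
hanoi_count(2) = 2 * 1 + 1 = 3
hanoi_count(3) = 2 * 3 + 1 = 7
= 7


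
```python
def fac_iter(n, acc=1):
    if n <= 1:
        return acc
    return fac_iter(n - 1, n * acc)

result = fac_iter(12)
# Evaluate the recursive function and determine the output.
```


fac_iter(12, 1)
= fac_iter(11, 12 * 1) = fac_iter(11, 12)
= fac_iter(10, 11 * 12) = fac_iter(10, 132)
= fac_iter(9, 10 * 132) = fac_iter(9, 1320)
= fac_iter(8, 9 * 1320) = fac_iter(8, 11880)
= fac_iter(7, 8 * 11880) = fac_iter(7, 95040)
= fac_iter(6, 7 * 95040) = fac_iter(6, 665280)
= fac_iter(5, 6 * 665280) = fac_iter(5, 3991680)
= fac_iter(4, 5 * 3991680) = fac_iter(4, 19958400)
= fac_iter(3, 4 * 19958400) = fac_iter(3, 79833600)
= fac_iter(2, 3 * 79833600) = fac_iter(2, 239500800)
= fac_iter(1, 2 * 239500800) = fac_iter(1, 479001600)
n <= 1, return acc = 479001600


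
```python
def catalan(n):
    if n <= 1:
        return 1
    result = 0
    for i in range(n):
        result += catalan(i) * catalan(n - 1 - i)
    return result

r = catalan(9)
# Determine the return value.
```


catalan(9)
= sum of catalan(i) * catalan(9-1-i) for i in 0..8
First compute sub-values bottom-up:
  catalan(0) = 1, catalan(1) = 1
  catalan(2) = 1*1 + 1*1 = 2
  catalan(3) = 1*2 + 1*1 + 2*1 = 5
  catalan(4) = 1*5 + 1*2 + 2*1 + 5*1 = 14
  catalan(5) = 1*14 + 1*5 + 2*2 + 5*1 + 14*1 = 42
  catalan(6) = 1*42 + 1*14 + 2*5 + 5*2 + 14*1 + 42*1 = 132
  catalan(7) = 1*132 + 1*42 + 2*14 + 5*5 + 14*2 + 42*1 + 132*1 = 429
  catalan(8) = 1*429 + 1*132 + 2*42 + 5*14 + 14*5 + 42*2 + 132*1 + 429*1 = 1430
Now catalan(9):
  catalan(0)*catalan(8) = 1*1430 = 1430
  catalan(1)*catalan(7) = 1*429 = 429
  catalan(2)*catalan(6) = 2*132 = 264
  catalan(3)*catalan(5) = 5*42 = 210
  catalan(4)*catalan(4) = 14*14 = 196
  catalan(5)*catalan(3) = 42*5 = 210
  catalan(6)*catalan(2) = 132*2 = 264
  catalan(7)*catalan(1) = 429*1 = 429
  catalan(8)*catalan(0) = 1430*1 = 1430
= 1430 + 429 + 264 + 210 + 196 + 210 + 264 + 429 + 1430
= 4862


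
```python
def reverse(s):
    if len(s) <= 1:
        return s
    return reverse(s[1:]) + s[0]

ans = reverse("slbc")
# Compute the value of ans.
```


reverse("slbc")
= reverse("lbc") + "s"
= reverse("bc") + "l" + "s"
= reverse("c") + "b" + "l" + "s"
= "c" + "b" + "l" + "s"
= "cbls"


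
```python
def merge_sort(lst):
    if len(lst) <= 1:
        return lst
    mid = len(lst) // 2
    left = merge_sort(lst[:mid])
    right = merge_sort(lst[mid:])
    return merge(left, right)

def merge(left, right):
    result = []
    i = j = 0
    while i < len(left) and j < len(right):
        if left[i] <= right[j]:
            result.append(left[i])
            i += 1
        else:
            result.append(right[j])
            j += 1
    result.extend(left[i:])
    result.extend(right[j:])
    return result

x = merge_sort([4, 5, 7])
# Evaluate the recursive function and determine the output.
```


merge_sort([4, 5, 7])
Split into [4] and [5, 7]
Left sorted: [4]
Right sorted: [5, 7]
Merge [4] and [5, 7]
= [4, 5, 7]


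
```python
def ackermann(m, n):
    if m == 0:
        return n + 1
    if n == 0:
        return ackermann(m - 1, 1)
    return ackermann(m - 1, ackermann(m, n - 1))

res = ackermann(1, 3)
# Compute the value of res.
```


ackermann(1, 3)
= ackermann(0, ackermann(1, 2))
First compute ackermann(1, 2) = 4
= ackermann(0, 4)
= 5


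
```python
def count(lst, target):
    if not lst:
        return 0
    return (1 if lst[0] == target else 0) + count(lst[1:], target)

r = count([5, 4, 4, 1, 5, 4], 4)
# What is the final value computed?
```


count([5, 4, 4, 1, 5, 4], 4)
lst[0]=5 != 4: 0 + count([4, 4, 1, 5, 4], 4)
lst[0]=4 == 4: 1 + count([4, 1, 5, 4], 4)
lst[0]=4 == 4: 1 + count([1, 5, 4], 4)
lst[0]=1 != 4: 0 + count([5, 4], 4)
lst[0]=5 != 4: 0 + count([4], 4)
lst[0]=4 == 4: 1 + count([], 4)
= 3


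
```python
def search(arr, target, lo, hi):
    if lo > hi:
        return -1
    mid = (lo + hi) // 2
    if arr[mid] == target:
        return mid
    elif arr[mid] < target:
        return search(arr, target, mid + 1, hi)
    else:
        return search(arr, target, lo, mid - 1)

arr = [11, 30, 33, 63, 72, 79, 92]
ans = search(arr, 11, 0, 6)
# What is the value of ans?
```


search(arr, 11, 0, 6)
lo=0, hi=6, mid=3, arr[mid]=63
63 > 11, search left half
lo=0, hi=2, mid=1, arr[mid]=30
30 > 11, search left half
lo=0, hi=0, mid=0, arr[mid]=11
arr[0] == 11, found at index 0
= 0


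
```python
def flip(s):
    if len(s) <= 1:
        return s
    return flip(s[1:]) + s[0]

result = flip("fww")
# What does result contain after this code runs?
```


flip("fww")
= flip("ww") + "f"
= flip("w") + "w" + "f"
= "w" + "w" + "f"
= "wwf"


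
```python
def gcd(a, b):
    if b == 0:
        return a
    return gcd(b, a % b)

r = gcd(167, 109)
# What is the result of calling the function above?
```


gcd(167, 109)
= gcd(109, 167 % 109) = gcd(109, 58)
= gcd(58, 109 % 58) = gcd(58, 51)
= gcd(51, 58 % 51) = gcd(51, 7)
= gcd(7, 51 % 7) = gcd(7, 2)
= gcd(2, 7 % 2) = gcd(2, 1)
= gcd(1, 2 % 1) = gcd(1, 0)
b == 0, return a = 1


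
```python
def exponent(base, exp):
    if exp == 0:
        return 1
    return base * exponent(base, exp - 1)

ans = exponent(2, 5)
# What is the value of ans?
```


exponent(2, 5)
= 2 * exponent(2, 4)
= 2 * 2 * exponent(2, 3)
= 2 * 2 * 2 * exponent(2, 2)
= 2 * 2 * 2 * 2 * exponent(2, 1)
= 2 * 2 * 2 * 2 * 2 * exponent(2, 0)
= 2 * 2 * 2 * 2 * 2 * 1
= 32


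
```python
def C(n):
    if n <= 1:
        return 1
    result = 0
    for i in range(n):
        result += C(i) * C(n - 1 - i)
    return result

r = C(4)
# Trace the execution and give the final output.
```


C(4)
= sum of C(i) * C(4-1-i) for i in 0..3
First compute sub-values bottom-up:
  C(0) = 1, C(1) = 1
  C(2) = 1*1 + 1*1 = 2
  C(3) = 1*2 + 1*1 + 2*1 = 5
Now C(4):
  C(0)*C(3) = 1*5 = 5
  C(1)*C(2) = 1*2 = 2
  C(2)*C(1) = 2*1 = 2
  C(3)*C(0) = 5*1 = 5
= 5 + 2 + 2 + 5
= 14


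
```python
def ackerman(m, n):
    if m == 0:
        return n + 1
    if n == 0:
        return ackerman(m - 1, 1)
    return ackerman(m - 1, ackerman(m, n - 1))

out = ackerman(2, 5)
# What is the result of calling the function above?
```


ackerman(2, 5)
= ackerman(1, ackerman(2, 4))
First compute ackerman(2, 4) = 11
= ackerman(1, 11)
= 13


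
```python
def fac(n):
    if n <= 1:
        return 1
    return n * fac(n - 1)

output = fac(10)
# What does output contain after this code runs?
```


fac(10)
= 10 * fac(9)
= 10 * 9 * fac(8)
= 10 * 9 * 8 * fac(7)
= 10 * 9 * 8 * 7 * fac(6)
= 10 * 9 * 8 * 7 * 6 * fac(5)
= 10 * 9 * 8 * 7 * 6 * 5 * fac(4)
= 10 * 9 * 8 * 7 * 6 * 5 * 4 * fac(3)
= 10 * 9 * 8 * 7 * 6 * 5 * 4 * 3 * fac(2)
= 10 * 9 * 8 * 7 * 6 * 5 * 4 * 3 * 2 * fac(1)
= 10 * 9 * 8 * 7 * 6 * 5 * 4 * 3 * 2 * 1
= 3628800


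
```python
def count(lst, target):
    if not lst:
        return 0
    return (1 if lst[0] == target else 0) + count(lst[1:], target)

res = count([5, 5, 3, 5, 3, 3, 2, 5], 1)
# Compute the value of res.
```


count([5, 5, 3, 5, 3, 3, 2, 5], 1)
lst[0]=5 != 1: 0 + count([5, 3, 5, 3, 3, 2, 5], 1)
lst[0]=5 != 1: 0 + count([3, 5, 3, 3, 2, 5], 1)
lst[0]=3 != 1: 0 + count([5, 3, 3, 2, 5], 1)
lst[0]=5 != 1: 0 + count([3, 3, 2, 5], 1)
lst[0]=3 != 1: 0 + count([3, 2, 5], 1)
lst[0]=3 != 1: 0 + count([2, 5], 1)
lst[0]=2 != 1: 0 + count([5], 1)
lst[0]=5 != 1: 0 + count([], 1)
= 0
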